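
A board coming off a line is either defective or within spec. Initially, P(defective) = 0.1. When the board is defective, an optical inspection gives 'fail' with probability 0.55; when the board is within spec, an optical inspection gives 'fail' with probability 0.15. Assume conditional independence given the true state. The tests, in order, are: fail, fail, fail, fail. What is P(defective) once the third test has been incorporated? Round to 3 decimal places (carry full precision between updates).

After 'fail': P(defective) = 0.55·0.1000 / (0.55·0.1000 + 0.15·0.9000) ≈ 0.2895
After 'fail': P(defective) = 0.55·0.2895 / (0.55·0.2895 + 0.15·0.7105) ≈ 0.5990
After 'fail': P(defective) = 0.55·0.5990 / (0.55·0.5990 + 0.15·0.4010) ≈ 0.8456

0.846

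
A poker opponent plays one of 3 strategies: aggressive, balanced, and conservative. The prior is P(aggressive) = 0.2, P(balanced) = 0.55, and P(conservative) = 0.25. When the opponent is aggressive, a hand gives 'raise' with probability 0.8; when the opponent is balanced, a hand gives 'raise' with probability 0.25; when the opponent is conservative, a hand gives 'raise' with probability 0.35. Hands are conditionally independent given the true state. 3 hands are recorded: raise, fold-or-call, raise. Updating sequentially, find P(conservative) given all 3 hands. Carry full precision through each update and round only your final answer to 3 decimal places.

After 'raise': normaliser = 0.8·0.2000 + 0.25·0.5500 + 0.35·0.2500; P(aggressive) ≈ 0.4156, P(balanced) ≈ 0.3571, P(conservative) ≈ 0.2273
After 'fold-or-call': normaliser = 0.2·0.4156 + 0.75·0.3571 + 0.65·0.2273; P(aggressive) ≈ 0.1667, P(balanced) ≈ 0.5371, P(conservative) ≈ 0.2962
After 'raise': normaliser = 0.8·0.1667 + 0.25·0.5371 + 0.35·0.2962; P(aggressive) ≈ 0.3591, P(balanced) ≈ 0.3617, P(conservative) ≈ 0.2792

0.279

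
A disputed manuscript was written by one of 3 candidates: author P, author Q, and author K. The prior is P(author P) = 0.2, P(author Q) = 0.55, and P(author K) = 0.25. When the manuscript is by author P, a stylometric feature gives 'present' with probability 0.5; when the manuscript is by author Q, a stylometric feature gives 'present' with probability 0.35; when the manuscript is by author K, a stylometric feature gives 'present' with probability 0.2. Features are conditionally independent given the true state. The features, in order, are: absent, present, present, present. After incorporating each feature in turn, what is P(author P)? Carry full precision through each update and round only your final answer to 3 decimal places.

0.425

After 'absent': normaliser = 0.5·0.2000 + 0.65·0.5500 + 0.8·0.2500; P(author P) ≈ 0.1521, P(author Q) ≈ 0.5437, P(author K) ≈ 0.3042
After 'present': normaliser = 0.5·0.1521 + 0.35·0.5437 + 0.2·0.3042; P(author P) ≈ 0.2324, P(author Q) ≈ 0.5816, P(author K) ≈ 0.1859
After 'present': normaliser = 0.5·0.2324 + 0.35·0.5816 + 0.2·0.1859; P(author P) ≈ 0.3255, P(author Q) ≈ 0.5703, P(author K) ≈ 0.1042
After 'present': normaliser = 0.5·0.3255 + 0.35·0.5703 + 0.2·0.1042; P(author P) ≈ 0.4248, P(author Q) ≈ 0.5209, P(author K) ≈ 0.0544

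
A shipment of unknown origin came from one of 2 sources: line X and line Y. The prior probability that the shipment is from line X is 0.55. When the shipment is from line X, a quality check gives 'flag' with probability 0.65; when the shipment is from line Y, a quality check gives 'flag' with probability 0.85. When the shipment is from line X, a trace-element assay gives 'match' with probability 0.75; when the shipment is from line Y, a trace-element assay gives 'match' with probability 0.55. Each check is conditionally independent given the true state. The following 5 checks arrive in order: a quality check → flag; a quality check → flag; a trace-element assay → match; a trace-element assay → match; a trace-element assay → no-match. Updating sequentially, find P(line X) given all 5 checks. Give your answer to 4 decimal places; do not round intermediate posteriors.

Apply Bayes' rule sequentially, carrying P(line X) forward.
After a quality check='flag': P(line X) = 0.65·0.5500 / (0.65·0.5500 + 0.85·0.4500) ≈ 0.4831
After a quality check='flag': P(line X) = 0.65·0.4831 / (0.65·0.4831 + 0.85·0.5169) ≈ 0.4168
After a trace-element assay='match': P(line X) = 0.75·0.4168 / (0.75·0.4168 + 0.55·0.5832) ≈ 0.4936
After a trace-element assay='match': P(line X) = 0.75·0.4936 / (0.75·0.4936 + 0.55·0.5064) ≈ 0.5706
After a trace-element assay='no-match': P(line X) = 0.25·0.5706 / (0.25·0.5706 + 0.45·0.4294) ≈ 0.4247

0.4247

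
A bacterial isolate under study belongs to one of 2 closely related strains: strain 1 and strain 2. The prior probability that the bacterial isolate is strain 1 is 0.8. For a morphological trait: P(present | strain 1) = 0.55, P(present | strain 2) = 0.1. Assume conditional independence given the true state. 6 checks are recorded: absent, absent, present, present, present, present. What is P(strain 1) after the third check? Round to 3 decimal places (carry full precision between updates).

0.846

Apply Bayes' rule sequentially, carrying P(strain 1) forward.
After 'absent': P(strain 1) = 0.45·0.8000 / (0.45·0.8000 + 0.9·0.2000) ≈ 0.6667
After 'absent': P(strain 1) = 0.45·0.6667 / (0.45·0.6667 + 0.9·0.3333) ≈ 0.5000
After 'present': P(strain 1) = 0.55·0.5000 / (0.55·0.5000 + 0.1·0.5000) ≈ 0.8462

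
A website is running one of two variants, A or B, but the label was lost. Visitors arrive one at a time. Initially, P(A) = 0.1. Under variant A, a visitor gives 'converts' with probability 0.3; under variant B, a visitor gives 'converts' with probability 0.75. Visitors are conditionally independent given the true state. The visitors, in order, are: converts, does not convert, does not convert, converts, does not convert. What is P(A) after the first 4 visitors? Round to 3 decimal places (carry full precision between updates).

After 'converts': P(A) = 0.3·0.1000 / (0.3·0.1000 + 0.75·0.9000) ≈ 0.0426
After 'does not convert': P(A) = 0.7·0.0426 / (0.7·0.0426 + 0.25·0.9574) ≈ 0.1107
After 'does not convert': P(A) = 0.7·0.1107 / (0.7·0.1107 + 0.25·0.8893) ≈ 0.2584
After 'converts': P(A) = 0.3·0.2584 / (0.3·0.2584 + 0.75·0.7416) ≈ 0.1223

0.122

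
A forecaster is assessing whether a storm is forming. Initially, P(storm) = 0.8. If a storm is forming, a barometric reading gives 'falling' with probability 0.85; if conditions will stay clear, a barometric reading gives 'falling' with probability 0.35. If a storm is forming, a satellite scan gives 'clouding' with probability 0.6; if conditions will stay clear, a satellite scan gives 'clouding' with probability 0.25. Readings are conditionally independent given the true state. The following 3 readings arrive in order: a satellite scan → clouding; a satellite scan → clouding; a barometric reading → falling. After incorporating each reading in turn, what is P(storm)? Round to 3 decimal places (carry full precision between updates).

0.982

After a satellite scan='clouding': P(storm) = 0.6·0.8000 / (0.6·0.8000 + 0.25·0.2000) ≈ 0.9057
After a satellite scan='clouding': P(storm) = 0.6·0.9057 / (0.6·0.9057 + 0.25·0.0943) ≈ 0.9584
After a barometric reading='falling': P(storm) = 0.85·0.9584 / (0.85·0.9584 + 0.35·0.0416) ≈ 0.9824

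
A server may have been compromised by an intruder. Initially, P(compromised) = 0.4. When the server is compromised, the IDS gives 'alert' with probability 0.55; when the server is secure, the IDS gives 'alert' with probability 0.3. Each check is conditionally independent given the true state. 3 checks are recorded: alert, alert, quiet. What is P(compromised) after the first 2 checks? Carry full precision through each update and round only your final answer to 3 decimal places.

0.691

Each posterior becomes the prior for the next update.
After 'alert': P(compromised) = 0.55·0.4000 / (0.55·0.4000 + 0.3·0.6000) ≈ 0.5500
After 'alert': P(compromised) = 0.55·0.5500 / (0.55·0.5500 + 0.3·0.4500) ≈ 0.6914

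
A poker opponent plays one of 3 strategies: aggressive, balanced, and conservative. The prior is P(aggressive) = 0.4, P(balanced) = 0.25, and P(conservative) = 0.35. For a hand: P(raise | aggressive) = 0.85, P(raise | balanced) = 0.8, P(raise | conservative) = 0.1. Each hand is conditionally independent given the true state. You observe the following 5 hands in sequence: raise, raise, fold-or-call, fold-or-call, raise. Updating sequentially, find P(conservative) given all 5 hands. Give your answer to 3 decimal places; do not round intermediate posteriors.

After 'raise': normaliser = 0.85·0.4000 + 0.8·0.2500 + 0.1·0.3500; P(aggressive) ≈ 0.5913, P(balanced) ≈ 0.3478, P(conservative) ≈ 0.0609
After 'raise': normaliser = 0.85·0.5913 + 0.8·0.3478 + 0.1·0.0609; P(aggressive) ≈ 0.6387, P(balanced) ≈ 0.3536, P(conservative) ≈ 0.0077
After 'fold-or-call': normaliser = 0.15·0.6387 + 0.2·0.3536 + 0.9·0.0077; P(aggressive) ≈ 0.5522, P(balanced) ≈ 0.4076, P(conservative) ≈ 0.0401
After 'fold-or-call': normaliser = 0.15·0.5522 + 0.2·0.4076 + 0.9·0.0401; P(aggressive) ≈ 0.4132, P(balanced) ≈ 0.4067, P(conservative) ≈ 0.1801
After 'raise': normaliser = 0.85·0.4132 + 0.8·0.4067 + 0.1·0.1801; P(aggressive) ≈ 0.5057, P(balanced) ≈ 0.4684, P(conservative) ≈ 0.0259

0.026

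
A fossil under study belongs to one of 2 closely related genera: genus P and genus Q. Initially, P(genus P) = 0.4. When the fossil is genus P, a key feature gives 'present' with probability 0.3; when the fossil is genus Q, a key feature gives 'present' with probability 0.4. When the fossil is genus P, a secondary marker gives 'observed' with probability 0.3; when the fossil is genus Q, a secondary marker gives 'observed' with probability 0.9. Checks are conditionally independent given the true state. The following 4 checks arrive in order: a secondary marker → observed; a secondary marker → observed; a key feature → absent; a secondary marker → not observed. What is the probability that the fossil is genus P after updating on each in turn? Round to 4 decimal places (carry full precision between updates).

0.3769

After a secondary marker='observed': P(genus P) = 0.3·0.4000 / (0.3·0.4000 + 0.9·0.6000) ≈ 0.1818
After a secondary marker='observed': P(genus P) = 0.3·0.1818 / (0.3·0.1818 + 0.9·0.8182) ≈ 0.0690
After a key feature='absent': P(genus P) = 0.7·0.0690 / (0.7·0.0690 + 0.6·0.9310) ≈ 0.0795
After a secondary marker='not observed': P(genus P) = 0.7·0.0795 / (0.7·0.0795 + 0.1·0.9205) ≈ 0.3769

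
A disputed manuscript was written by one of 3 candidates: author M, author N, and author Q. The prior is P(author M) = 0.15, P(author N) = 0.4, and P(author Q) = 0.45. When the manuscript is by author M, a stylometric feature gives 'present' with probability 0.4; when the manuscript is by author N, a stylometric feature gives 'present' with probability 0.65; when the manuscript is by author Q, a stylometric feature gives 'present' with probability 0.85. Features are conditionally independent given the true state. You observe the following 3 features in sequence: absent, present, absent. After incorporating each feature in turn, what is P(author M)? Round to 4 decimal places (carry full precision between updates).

After 'absent': normaliser = 0.6·0.1500 + 0.35·0.4000 + 0.15·0.4500; P(author M) ≈ 0.3025, P(author N) ≈ 0.4706, P(author Q) ≈ 0.2269
After 'present': normaliser = 0.4·0.3025 + 0.65·0.4706 + 0.85·0.2269; P(author M) ≈ 0.1953, P(author N) ≈ 0.4936, P(author Q) ≈ 0.3112
After 'absent': normaliser = 0.6·0.1953 + 0.35·0.4936 + 0.15·0.3112; P(author M) ≈ 0.3481, P(author N) ≈ 0.5132, P(author Q) ≈ 0.1387

0.3481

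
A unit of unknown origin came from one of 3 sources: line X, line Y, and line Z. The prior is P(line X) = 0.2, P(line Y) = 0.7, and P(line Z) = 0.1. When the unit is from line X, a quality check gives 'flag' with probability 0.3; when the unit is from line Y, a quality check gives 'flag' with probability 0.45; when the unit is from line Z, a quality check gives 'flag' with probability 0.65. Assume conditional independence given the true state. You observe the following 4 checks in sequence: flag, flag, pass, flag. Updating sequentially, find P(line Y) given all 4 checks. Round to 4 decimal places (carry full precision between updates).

Apply Bayes' rule sequentially, carrying P(line Y) forward.
After 'flag': normaliser = 0.3·0.2000 + 0.45·0.7000 + 0.65·0.1000; P(line X) ≈ 0.1364, P(line Y) ≈ 0.7159, P(line Z) ≈ 0.1477
After 'flag': normaliser = 0.3·0.1364 + 0.45·0.7159 + 0.65·0.1477; P(line X) ≈ 0.0891, P(line Y) ≈ 0.7017, P(line Z) ≈ 0.2092
After 'pass': normaliser = 0.7·0.0891 + 0.55·0.7017 + 0.35·0.2092; P(line X) ≈ 0.1196, P(line Y) ≈ 0.7400, P(line Z) ≈ 0.1404
After 'flag': normaliser = 0.3·0.1196 + 0.45·0.7400 + 0.65·0.1404; P(line X) ≈ 0.0780, P(line Y) ≈ 0.7237, P(line Z) ≈ 0.1983

0.7237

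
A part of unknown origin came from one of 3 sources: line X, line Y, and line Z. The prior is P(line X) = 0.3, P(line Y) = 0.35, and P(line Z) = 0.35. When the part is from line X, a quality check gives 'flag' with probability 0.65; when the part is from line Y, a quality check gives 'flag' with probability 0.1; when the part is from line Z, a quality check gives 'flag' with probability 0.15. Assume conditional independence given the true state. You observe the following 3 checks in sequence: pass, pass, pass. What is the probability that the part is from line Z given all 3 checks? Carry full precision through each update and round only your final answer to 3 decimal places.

0.445

After 'pass': normaliser = 0.35·0.3000 + 0.9·0.3500 + 0.85·0.3500; P(line X) ≈ 0.1463, P(line Y) ≈ 0.4390, P(line Z) ≈ 0.4146
After 'pass': normaliser = 0.35·0.1463 + 0.9·0.4390 + 0.85·0.4146; P(line X) ≈ 0.0641, P(line Y) ≈ 0.4947, P(line Z) ≈ 0.4412
After 'pass': normaliser = 0.35·0.0641 + 0.9·0.4947 + 0.85·0.4412; P(line X) ≈ 0.0266, P(line Y) ≈ 0.5283, P(line Z) ≈ 0.4451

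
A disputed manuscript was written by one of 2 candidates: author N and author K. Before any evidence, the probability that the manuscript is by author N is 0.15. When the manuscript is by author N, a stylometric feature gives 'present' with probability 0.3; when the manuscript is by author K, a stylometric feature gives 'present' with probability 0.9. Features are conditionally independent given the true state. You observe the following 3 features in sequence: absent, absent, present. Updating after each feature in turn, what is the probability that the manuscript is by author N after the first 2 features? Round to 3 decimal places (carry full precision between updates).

0.896

After 'absent': P(author N) = 0.7·0.1500 / (0.7·0.1500 + 0.1·0.8500) ≈ 0.5526
After 'absent': P(author N) = 0.7·0.5526 / (0.7·0.5526 + 0.1·0.4474) ≈ 0.8963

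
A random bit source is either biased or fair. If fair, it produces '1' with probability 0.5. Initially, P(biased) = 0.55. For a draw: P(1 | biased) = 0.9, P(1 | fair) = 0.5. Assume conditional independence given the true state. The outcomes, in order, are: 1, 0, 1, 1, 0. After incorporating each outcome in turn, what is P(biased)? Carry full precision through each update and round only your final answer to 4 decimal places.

After '1': P(biased) = 0.9·0.5500 / (0.9·0.5500 + 0.5·0.4500) ≈ 0.6875
After '0': P(biased) = 0.1·0.6875 / (0.1·0.6875 + 0.5·0.3125) ≈ 0.3056
After '1': P(biased) = 0.9·0.3056 / (0.9·0.3056 + 0.5·0.6944) ≈ 0.4420
After '1': P(biased) = 0.9·0.4420 / (0.9·0.4420 + 0.5·0.5580) ≈ 0.5877
After '0': P(biased) = 0.1·0.5877 / (0.1·0.5877 + 0.5·0.4123) ≈ 0.2219

0.2219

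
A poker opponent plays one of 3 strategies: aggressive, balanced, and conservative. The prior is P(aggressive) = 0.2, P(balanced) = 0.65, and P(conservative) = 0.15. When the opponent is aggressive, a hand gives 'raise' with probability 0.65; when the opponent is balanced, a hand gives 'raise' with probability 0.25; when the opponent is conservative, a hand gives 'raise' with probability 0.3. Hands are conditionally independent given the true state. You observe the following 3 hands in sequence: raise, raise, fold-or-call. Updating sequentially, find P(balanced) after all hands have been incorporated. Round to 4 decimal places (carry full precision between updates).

0.4384

After 'raise': normaliser = 0.65·0.2000 + 0.25·0.6500 + 0.3·0.1500; P(aggressive) ≈ 0.3852, P(balanced) ≈ 0.4815, P(conservative) ≈ 0.1333
After 'raise': normaliser = 0.65·0.3852 + 0.25·0.4815 + 0.3·0.1333; P(aggressive) ≈ 0.6096, P(balanced) ≈ 0.2931, P(conservative) ≈ 0.0974
After 'fold-or-call': normaliser = 0.35·0.6096 + 0.75·0.2931 + 0.7·0.0974; P(aggressive) ≈ 0.4256, P(balanced) ≈ 0.4384, P(conservative) ≈ 0.1360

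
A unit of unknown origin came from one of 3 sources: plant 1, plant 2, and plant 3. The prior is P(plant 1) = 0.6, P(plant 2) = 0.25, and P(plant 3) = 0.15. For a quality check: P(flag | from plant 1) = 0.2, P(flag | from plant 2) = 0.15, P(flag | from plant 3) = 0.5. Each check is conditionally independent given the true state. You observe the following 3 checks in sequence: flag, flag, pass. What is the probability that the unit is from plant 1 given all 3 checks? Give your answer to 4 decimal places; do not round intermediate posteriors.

After 'flag': normaliser = 0.2·0.6000 + 0.15·0.2500 + 0.5·0.1500; P(plant 1) ≈ 0.5161, P(plant 2) ≈ 0.1613, P(plant 3) ≈ 0.3226
After 'flag': normaliser = 0.2·0.5161 + 0.15·0.1613 + 0.5·0.3226; P(plant 1) ≈ 0.3575, P(plant 2) ≈ 0.0838, P(plant 3) ≈ 0.5587
After 'pass': normaliser = 0.8·0.3575 + 0.85·0.0838 + 0.5·0.5587; P(plant 1) ≈ 0.4493, P(plant 2) ≈ 0.1119, P(plant 3) ≈ 0.4388

0.4493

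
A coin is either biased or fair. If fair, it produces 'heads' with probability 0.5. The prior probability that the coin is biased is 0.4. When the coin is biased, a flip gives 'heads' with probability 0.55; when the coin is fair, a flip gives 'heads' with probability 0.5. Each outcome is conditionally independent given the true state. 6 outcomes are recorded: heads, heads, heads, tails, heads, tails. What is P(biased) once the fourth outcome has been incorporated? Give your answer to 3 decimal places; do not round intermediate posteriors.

After 'heads': P(biased) = 0.55·0.4000 / (0.55·0.4000 + 0.5·0.6000) ≈ 0.4231
After 'heads': P(biased) = 0.55·0.4231 / (0.55·0.4231 + 0.5·0.5769) ≈ 0.4465
After 'heads': P(biased) = 0.55·0.4465 / (0.55·0.4465 + 0.5·0.5535) ≈ 0.4702
After 'tails': P(biased) = 0.45·0.4702 / (0.45·0.4702 + 0.5·0.5298) ≈ 0.4440

0.444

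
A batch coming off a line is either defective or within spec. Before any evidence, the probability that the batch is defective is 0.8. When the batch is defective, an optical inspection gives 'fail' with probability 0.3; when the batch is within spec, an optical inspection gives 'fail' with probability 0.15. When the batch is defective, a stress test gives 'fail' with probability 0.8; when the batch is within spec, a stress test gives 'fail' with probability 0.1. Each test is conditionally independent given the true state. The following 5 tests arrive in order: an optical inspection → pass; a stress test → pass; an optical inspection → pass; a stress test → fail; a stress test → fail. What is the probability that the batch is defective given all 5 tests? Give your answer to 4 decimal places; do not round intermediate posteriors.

0.9747

Each posterior becomes the prior for the next update.
After an optical inspection='pass': P(defective) = 0.7·0.8000 / (0.7·0.8000 + 0.85·0.2000) ≈ 0.7671
After a stress test='pass': P(defective) = 0.2·0.7671 / (0.2·0.7671 + 0.9·0.2329) ≈ 0.4226
After an optical inspection='pass': P(defective) = 0.7·0.4226 / (0.7·0.4226 + 0.85·0.5774) ≈ 0.3761
After a stress test='fail': P(defective) = 0.8·0.3761 / (0.8·0.3761 + 0.1·0.6239) ≈ 0.8283
After a stress test='fail': P(defective) = 0.8·0.8283 / (0.8·0.8283 + 0.1·0.1717) ≈ 0.9747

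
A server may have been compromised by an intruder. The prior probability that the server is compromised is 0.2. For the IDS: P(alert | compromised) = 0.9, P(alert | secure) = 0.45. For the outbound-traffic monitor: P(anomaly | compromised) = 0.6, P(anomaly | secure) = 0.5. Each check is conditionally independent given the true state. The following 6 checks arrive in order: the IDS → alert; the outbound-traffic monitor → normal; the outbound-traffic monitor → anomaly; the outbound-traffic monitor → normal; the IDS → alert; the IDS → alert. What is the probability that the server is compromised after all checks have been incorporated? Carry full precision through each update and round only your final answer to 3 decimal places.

0.606

After the IDS='alert': P(compromised) = 0.9·0.2000 / (0.9·0.2000 + 0.45·0.8000) ≈ 0.3333
After the outbound-traffic monitor='normal': P(compromised) = 0.4·0.3333 / (0.4·0.3333 + 0.5·0.6667) ≈ 0.2857
After the outbound-traffic monitor='anomaly': P(compromised) = 0.6·0.2857 / (0.6·0.2857 + 0.5·0.7143) ≈ 0.3243
After the outbound-traffic monitor='normal': P(compromised) = 0.4·0.3243 / (0.4·0.3243 + 0.5·0.6757) ≈ 0.2775
After the IDS='alert': P(compromised) = 0.9·0.2775 / (0.9·0.2775 + 0.45·0.7225) ≈ 0.4344
After the IDS='alert': P(compromised) = 0.9·0.4344 / (0.9·0.4344 + 0.45·0.5656) ≈ 0.6057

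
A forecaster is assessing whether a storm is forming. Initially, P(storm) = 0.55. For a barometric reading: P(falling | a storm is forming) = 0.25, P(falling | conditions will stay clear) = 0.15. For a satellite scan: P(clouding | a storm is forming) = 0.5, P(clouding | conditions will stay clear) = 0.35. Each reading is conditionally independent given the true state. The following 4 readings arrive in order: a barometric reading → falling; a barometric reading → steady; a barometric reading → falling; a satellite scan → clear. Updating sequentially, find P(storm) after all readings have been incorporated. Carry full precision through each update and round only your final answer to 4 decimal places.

After a barometric reading='falling': P(storm) = 0.25·0.5500 / (0.25·0.5500 + 0.15·0.4500) ≈ 0.6707
After a barometric reading='steady': P(storm) = 0.75·0.6707 / (0.75·0.6707 + 0.85·0.3293) ≈ 0.6425
After a barometric reading='falling': P(storm) = 0.25·0.6425 / (0.25·0.6425 + 0.15·0.3575) ≈ 0.7497
After a satellite scan='clear': P(storm) = 0.5·0.7497 / (0.5·0.7497 + 0.65·0.2503) ≈ 0.6974

0.6974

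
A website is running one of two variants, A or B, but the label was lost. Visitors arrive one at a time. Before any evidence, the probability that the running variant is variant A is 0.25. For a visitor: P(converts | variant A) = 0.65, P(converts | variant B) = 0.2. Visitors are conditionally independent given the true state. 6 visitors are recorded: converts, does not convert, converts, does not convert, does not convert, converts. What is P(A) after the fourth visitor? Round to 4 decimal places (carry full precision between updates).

After 'converts': P(A) = 0.65·0.2500 / (0.65·0.2500 + 0.2·0.7500) ≈ 0.5200
After 'does not convert': P(A) = 0.35·0.5200 / (0.35·0.5200 + 0.8·0.4800) ≈ 0.3216
After 'converts': P(A) = 0.65·0.3216 / (0.65·0.3216 + 0.2·0.6784) ≈ 0.6064
After 'does not convert': P(A) = 0.35·0.6064 / (0.35·0.6064 + 0.8·0.3936) ≈ 0.4026

0.4026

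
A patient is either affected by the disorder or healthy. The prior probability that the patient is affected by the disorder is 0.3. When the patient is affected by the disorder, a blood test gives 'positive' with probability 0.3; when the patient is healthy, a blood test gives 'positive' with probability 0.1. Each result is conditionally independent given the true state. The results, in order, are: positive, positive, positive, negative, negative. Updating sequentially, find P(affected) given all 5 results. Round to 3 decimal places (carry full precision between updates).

0.875

Each posterior becomes the prior for the next update.
After 'positive': P(affected) = 0.3·0.3000 / (0.3·0.3000 + 0.1·0.7000) ≈ 0.5625
After 'positive': P(affected) = 0.3·0.5625 / (0.3·0.5625 + 0.1·0.4375) ≈ 0.7941
After 'positive': P(affected) = 0.3·0.7941 / (0.3·0.7941 + 0.1·0.2059) ≈ 0.9205
After 'negative': P(affected) = 0.7·0.9205 / (0.7·0.9205 + 0.9·0.0795) ≈ 0.9000
After 'negative': P(affected) = 0.7·0.9000 / (0.7·0.9000 + 0.9·0.1000) ≈ 0.8750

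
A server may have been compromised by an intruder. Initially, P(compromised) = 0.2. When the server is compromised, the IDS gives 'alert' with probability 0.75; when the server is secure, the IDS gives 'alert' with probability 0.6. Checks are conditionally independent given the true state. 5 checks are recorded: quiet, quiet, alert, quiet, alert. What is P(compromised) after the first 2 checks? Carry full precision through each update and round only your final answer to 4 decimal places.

0.0890

After 'quiet': P(compromised) = 0.25·0.2000 / (0.25·0.2000 + 0.4·0.8000) ≈ 0.1351
After 'quiet': P(compromised) = 0.25·0.1351 / (0.25·0.1351 + 0.4·0.8649) ≈ 0.0890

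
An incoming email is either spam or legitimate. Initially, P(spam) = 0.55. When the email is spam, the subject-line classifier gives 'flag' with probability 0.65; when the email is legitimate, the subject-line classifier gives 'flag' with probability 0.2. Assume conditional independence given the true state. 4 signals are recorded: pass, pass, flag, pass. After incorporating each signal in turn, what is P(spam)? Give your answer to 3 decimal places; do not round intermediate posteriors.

0.250

Apply Bayes' rule sequentially, carrying P(spam) forward.
After 'pass': P(spam) = 0.35·0.5500 / (0.35·0.5500 + 0.8·0.4500) ≈ 0.3484
After 'pass': P(spam) = 0.35·0.3484 / (0.35·0.3484 + 0.8·0.6516) ≈ 0.1896
After 'flag': P(spam) = 0.65·0.1896 / (0.65·0.1896 + 0.2·0.8104) ≈ 0.4319
After 'pass': P(spam) = 0.35·0.4319 / (0.35·0.4319 + 0.8·0.5681) ≈ 0.2496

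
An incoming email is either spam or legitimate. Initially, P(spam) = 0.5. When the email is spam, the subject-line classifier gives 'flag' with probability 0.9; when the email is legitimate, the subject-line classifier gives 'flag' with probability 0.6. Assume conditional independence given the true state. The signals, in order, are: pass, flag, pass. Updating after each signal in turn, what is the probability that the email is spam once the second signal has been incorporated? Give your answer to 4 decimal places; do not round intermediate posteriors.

After 'pass': P(spam) = 0.1·0.5000 / (0.1·0.5000 + 0.4·0.5000) ≈ 0.2000
After 'flag': P(spam) = 0.9·0.2000 / (0.9·0.2000 + 0.6·0.8000) ≈ 0.2727

0.2727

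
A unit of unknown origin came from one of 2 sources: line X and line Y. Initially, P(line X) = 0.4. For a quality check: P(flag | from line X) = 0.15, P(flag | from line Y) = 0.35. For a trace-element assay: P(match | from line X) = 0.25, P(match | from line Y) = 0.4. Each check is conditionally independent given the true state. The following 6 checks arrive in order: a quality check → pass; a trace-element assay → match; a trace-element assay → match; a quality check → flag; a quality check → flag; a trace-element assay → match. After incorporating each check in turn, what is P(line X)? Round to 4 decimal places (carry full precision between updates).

After a quality check='pass': P(line X) = 0.85·0.4000 / (0.85·0.4000 + 0.65·0.6000) ≈ 0.4658
After a trace-element assay='match': P(line X) = 0.25·0.4658 / (0.25·0.4658 + 0.4·0.5342) ≈ 0.3527
After a trace-element assay='match': P(line X) = 0.25·0.3527 / (0.25·0.3527 + 0.4·0.6473) ≈ 0.2540
After a quality check='flag': P(line X) = 0.15·0.2540 / (0.15·0.2540 + 0.35·0.7460) ≈ 0.1274
After a quality check='flag': P(line X) = 0.15·0.1274 / (0.15·0.1274 + 0.35·0.8726) ≈ 0.0589
After a trace-element assay='match': P(line X) = 0.25·0.0589 / (0.25·0.0589 + 0.4·0.9411) ≈ 0.0376

0.0376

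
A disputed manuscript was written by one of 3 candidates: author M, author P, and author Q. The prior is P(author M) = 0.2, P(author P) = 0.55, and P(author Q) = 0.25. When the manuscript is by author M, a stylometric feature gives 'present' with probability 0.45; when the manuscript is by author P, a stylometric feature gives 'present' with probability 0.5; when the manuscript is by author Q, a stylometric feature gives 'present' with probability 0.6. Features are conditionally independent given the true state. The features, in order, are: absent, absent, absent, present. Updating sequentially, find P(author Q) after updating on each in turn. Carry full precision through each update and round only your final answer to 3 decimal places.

0.163

After 'absent': normaliser = 0.55·0.2000 + 0.5·0.5500 + 0.4·0.2500; P(author M) ≈ 0.2268, P(author P) ≈ 0.5670, P(author Q) ≈ 0.2062
After 'absent': normaliser = 0.55·0.2268 + 0.5·0.5670 + 0.4·0.2062; P(author M) ≈ 0.2542, P(author P) ≈ 0.5777, P(author Q) ≈ 0.1681
After 'absent': normaliser = 0.55·0.2542 + 0.5·0.5777 + 0.4·0.1681; P(author M) ≈ 0.2819, P(author P) ≈ 0.5825, P(author Q) ≈ 0.1356
After 'present': normaliser = 0.45·0.2819 + 0.5·0.5825 + 0.6·0.1356; P(author M) ≈ 0.2540, P(author P) ≈ 0.5831, P(author Q) ≈ 0.1629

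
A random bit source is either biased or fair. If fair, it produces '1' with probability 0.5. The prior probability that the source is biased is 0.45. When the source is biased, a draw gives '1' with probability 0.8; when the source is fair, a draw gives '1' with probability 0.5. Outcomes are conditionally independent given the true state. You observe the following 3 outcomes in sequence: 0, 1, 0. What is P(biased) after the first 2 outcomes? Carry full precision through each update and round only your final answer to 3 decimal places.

After '0': P(biased) = 0.2·0.4500 / (0.2·0.4500 + 0.5·0.5500) ≈ 0.2466
After '1': P(biased) = 0.8·0.2466 / (0.8·0.2466 + 0.5·0.7534) ≈ 0.3437

0.344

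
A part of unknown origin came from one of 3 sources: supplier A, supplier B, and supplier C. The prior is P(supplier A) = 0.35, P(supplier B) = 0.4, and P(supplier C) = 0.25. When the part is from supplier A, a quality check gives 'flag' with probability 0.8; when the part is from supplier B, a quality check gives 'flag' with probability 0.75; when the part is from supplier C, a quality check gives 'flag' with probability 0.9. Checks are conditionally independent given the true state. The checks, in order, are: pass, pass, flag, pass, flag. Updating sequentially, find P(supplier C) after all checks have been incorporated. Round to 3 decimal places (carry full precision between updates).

0.037

After 'pass': normaliser = 0.2·0.3500 + 0.25·0.4000 + 0.1·0.2500; P(supplier A) ≈ 0.3590, P(supplier B) ≈ 0.5128, P(supplier C) ≈ 0.1282
After 'pass': normaliser = 0.2·0.3590 + 0.25·0.5128 + 0.1·0.1282; P(supplier A) ≈ 0.3373, P(supplier B) ≈ 0.6024, P(supplier C) ≈ 0.0602
After 'flag': normaliser = 0.8·0.3373 + 0.75·0.6024 + 0.9·0.0602; P(supplier A) ≈ 0.3478, P(supplier B) ≈ 0.5823, P(supplier C) ≈ 0.0699
After 'pass': normaliser = 0.2·0.3478 + 0.25·0.5823 + 0.1·0.0699; P(supplier A) ≈ 0.3132, P(supplier B) ≈ 0.6554, P(supplier C) ≈ 0.0315
After 'flag': normaliser = 0.8·0.3132 + 0.75·0.6554 + 0.9·0.0315; P(supplier A) ≈ 0.3252, P(supplier B) ≈ 0.6380, P(supplier C) ≈ 0.0368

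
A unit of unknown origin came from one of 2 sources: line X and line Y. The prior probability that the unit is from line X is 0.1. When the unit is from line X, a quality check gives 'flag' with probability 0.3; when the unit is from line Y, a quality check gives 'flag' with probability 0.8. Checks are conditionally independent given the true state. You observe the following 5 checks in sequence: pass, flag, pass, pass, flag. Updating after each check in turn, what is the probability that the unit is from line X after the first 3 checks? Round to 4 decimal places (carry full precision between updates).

After 'pass': P(line X) = 0.7·0.1000 / (0.7·0.1000 + 0.2·0.9000) ≈ 0.2800
After 'flag': P(line X) = 0.3·0.2800 / (0.3·0.2800 + 0.8·0.7200) ≈ 0.1273
After 'pass': P(line X) = 0.7·0.1273 / (0.7·0.1273 + 0.2·0.8727) ≈ 0.3379

0.3379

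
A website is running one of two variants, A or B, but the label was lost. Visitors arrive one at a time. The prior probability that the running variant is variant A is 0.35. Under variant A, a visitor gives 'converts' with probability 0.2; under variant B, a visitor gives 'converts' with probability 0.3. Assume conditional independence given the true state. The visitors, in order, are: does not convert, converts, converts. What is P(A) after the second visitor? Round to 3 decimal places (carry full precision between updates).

0.291

Apply Bayes' rule sequentially, carrying P(A) forward.
After 'does not convert': P(A) = 0.8·0.3500 / (0.8·0.3500 + 0.7·0.6500) ≈ 0.3810
After 'converts': P(A) = 0.2·0.3810 / (0.2·0.3810 + 0.3·0.6190) ≈ 0.2909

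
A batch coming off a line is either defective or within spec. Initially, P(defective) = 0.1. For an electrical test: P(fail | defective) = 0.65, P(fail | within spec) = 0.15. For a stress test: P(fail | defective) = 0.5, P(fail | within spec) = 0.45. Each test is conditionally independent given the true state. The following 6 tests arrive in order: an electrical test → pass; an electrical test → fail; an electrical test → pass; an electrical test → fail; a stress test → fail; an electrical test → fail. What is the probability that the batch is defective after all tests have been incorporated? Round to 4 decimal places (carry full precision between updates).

After an electrical test='pass': P(defective) = 0.35·0.1000 / (0.35·0.1000 + 0.85·0.9000) ≈ 0.0437
After an electrical test='fail': P(defective) = 0.65·0.0437 / (0.65·0.0437 + 0.15·0.9563) ≈ 0.1655
After an electrical test='pass': P(defective) = 0.35·0.1655 / (0.35·0.1655 + 0.85·0.8345) ≈ 0.0755
After an electrical test='fail': P(defective) = 0.65·0.0755 / (0.65·0.0755 + 0.15·0.9245) ≈ 0.2613
After a stress test='fail': P(defective) = 0.5·0.2613 / (0.5·0.2613 + 0.45·0.7387) ≈ 0.2822
After an electrical test='fail': P(defective) = 0.65·0.2822 / (0.65·0.2822 + 0.15·0.7178) ≈ 0.6301

0.6301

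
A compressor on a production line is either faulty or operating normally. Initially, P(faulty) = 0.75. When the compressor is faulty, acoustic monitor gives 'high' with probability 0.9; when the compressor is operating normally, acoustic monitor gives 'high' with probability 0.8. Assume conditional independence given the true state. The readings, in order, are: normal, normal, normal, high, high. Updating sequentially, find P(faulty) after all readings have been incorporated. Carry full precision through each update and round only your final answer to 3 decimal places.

0.322

After 'normal': P(faulty) = 0.1·0.7500 / (0.1·0.7500 + 0.2·0.2500) ≈ 0.6000
After 'normal': P(faulty) = 0.1·0.6000 / (0.1·0.6000 + 0.2·0.4000) ≈ 0.4286
After 'normal': P(faulty) = 0.1·0.4286 / (0.1·0.4286 + 0.2·0.5714) ≈ 0.2727
After 'high': P(faulty) = 0.9·0.2727 / (0.9·0.2727 + 0.8·0.7273) ≈ 0.2967
After 'high': P(faulty) = 0.9·0.2967 / (0.9·0.2967 + 0.8·0.7033) ≈ 0.3219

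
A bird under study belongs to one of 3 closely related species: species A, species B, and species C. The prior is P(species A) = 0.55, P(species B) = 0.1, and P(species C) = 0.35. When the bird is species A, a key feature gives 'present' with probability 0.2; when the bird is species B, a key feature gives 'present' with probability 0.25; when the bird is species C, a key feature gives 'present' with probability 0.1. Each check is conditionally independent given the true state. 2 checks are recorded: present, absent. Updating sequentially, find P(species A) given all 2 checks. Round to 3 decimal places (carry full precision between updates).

0.637

Apply Bayes' rule sequentially, carrying P(species A) forward.
After 'present': normaliser = 0.2·0.5500 + 0.25·0.1000 + 0.1·0.3500; P(species A) ≈ 0.6471, P(species B) ≈ 0.1471, P(species C) ≈ 0.2059
After 'absent': normaliser = 0.8·0.6471 + 0.75·0.1471 + 0.9·0.2059; P(species A) ≈ 0.6365, P(species B) ≈ 0.1356, P(species C) ≈ 0.2278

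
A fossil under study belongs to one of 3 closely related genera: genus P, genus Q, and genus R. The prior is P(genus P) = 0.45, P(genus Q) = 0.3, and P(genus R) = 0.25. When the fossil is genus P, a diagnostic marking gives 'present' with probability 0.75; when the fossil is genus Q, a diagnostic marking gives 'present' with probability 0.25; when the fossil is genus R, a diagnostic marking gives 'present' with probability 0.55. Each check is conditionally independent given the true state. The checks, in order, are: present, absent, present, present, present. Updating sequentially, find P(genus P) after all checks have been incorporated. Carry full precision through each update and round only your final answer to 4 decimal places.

After 'present': normaliser = 0.75·0.4500 + 0.25·0.3000 + 0.55·0.2500; P(genus P) ≈ 0.6136, P(genus Q) ≈ 0.1364, P(genus R) ≈ 0.2500
After 'absent': normaliser = 0.25·0.6136 + 0.75·0.1364 + 0.45·0.2500; P(genus P) ≈ 0.4167, P(genus Q) ≈ 0.2778, P(genus R) ≈ 0.3056
After 'present': normaliser = 0.75·0.4167 + 0.25·0.2778 + 0.55·0.3056; P(genus P) ≈ 0.5682, P(genus Q) ≈ 0.1263, P(genus R) ≈ 0.3056
After 'present': normaliser = 0.75·0.5682 + 0.25·0.1263 + 0.55·0.3056; P(genus P) ≈ 0.6810, P(genus Q) ≈ 0.0504, P(genus R) ≈ 0.2686
After 'present': normaliser = 0.75·0.6810 + 0.25·0.0504 + 0.55·0.2686; P(genus P) ≈ 0.7611, P(genus Q) ≈ 0.0188, P(genus R) ≈ 0.2201

0.7611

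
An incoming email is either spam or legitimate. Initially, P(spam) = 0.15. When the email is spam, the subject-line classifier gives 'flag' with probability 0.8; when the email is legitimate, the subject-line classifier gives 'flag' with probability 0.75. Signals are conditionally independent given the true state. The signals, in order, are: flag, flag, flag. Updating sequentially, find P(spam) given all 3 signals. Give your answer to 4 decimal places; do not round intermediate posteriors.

After 'flag': P(spam) = 0.8·0.1500 / (0.8·0.1500 + 0.75·0.8500) ≈ 0.1584
After 'flag': P(spam) = 0.8·0.1584 / (0.8·0.1584 + 0.75·0.8416) ≈ 0.1672
After 'flag': P(spam) = 0.8·0.1672 / (0.8·0.1672 + 0.75·0.8328) ≈ 0.1764

0.1764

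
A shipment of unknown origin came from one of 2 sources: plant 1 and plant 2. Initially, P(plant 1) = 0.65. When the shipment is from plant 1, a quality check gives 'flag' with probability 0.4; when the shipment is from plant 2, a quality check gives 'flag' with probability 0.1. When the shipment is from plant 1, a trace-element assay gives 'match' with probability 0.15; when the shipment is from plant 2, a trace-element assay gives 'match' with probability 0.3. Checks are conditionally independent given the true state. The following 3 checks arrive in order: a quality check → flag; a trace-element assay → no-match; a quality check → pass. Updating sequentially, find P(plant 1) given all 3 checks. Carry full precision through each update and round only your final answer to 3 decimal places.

Each posterior becomes the prior for the next update.
After a quality check='flag': P(plant 1) = 0.4·0.6500 / (0.4·0.6500 + 0.1·0.3500) ≈ 0.8814
After a trace-element assay='no-match': P(plant 1) = 0.85·0.8814 / (0.85·0.8814 + 0.7·0.1186) ≈ 0.9002
After a quality check='pass': P(plant 1) = 0.6·0.9002 / (0.6·0.9002 + 0.9·0.0998) ≈ 0.8574

0.857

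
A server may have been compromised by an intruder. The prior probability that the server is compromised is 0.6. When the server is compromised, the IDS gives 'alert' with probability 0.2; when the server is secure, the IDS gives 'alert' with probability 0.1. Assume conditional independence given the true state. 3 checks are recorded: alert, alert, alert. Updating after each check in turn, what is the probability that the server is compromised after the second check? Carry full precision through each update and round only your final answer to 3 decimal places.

0.857

After 'alert': P(compromised) = 0.2·0.6000 / (0.2·0.6000 + 0.1·0.4000) ≈ 0.7500
After 'alert': P(compromised) = 0.2·0.7500 / (0.2·0.7500 + 0.1·0.2500) ≈ 0.8571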